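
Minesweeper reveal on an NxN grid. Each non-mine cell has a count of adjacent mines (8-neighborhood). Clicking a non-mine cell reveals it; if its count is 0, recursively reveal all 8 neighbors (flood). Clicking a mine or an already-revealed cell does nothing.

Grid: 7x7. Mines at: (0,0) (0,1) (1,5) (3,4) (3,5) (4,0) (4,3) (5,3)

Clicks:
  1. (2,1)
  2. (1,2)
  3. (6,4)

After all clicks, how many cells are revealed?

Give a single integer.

Click 1 (2,1) count=0: revealed 17 new [(0,2) (0,3) (0,4) (1,0) (1,1) (1,2) (1,3) (1,4) (2,0) (2,1) (2,2) (2,3) (2,4) (3,0) (3,1) (3,2) (3,3)] -> total=17
Click 2 (1,2) count=1: revealed 0 new [(none)] -> total=17
Click 3 (6,4) count=1: revealed 1 new [(6,4)] -> total=18

Answer: 18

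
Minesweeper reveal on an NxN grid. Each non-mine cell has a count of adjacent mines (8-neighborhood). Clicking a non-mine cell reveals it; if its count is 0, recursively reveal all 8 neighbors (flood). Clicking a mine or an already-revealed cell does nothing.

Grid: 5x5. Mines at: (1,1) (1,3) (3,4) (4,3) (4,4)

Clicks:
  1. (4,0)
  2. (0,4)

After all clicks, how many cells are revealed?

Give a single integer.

Answer: 10

Derivation:
Click 1 (4,0) count=0: revealed 9 new [(2,0) (2,1) (2,2) (3,0) (3,1) (3,2) (4,0) (4,1) (4,2)] -> total=9
Click 2 (0,4) count=1: revealed 1 new [(0,4)] -> total=10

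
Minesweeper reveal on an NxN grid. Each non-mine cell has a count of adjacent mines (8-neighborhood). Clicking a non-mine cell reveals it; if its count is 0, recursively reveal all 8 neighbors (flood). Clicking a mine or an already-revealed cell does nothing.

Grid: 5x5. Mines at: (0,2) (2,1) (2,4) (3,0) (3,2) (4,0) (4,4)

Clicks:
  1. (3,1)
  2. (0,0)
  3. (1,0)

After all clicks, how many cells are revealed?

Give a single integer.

Answer: 5

Derivation:
Click 1 (3,1) count=4: revealed 1 new [(3,1)] -> total=1
Click 2 (0,0) count=0: revealed 4 new [(0,0) (0,1) (1,0) (1,1)] -> total=5
Click 3 (1,0) count=1: revealed 0 new [(none)] -> total=5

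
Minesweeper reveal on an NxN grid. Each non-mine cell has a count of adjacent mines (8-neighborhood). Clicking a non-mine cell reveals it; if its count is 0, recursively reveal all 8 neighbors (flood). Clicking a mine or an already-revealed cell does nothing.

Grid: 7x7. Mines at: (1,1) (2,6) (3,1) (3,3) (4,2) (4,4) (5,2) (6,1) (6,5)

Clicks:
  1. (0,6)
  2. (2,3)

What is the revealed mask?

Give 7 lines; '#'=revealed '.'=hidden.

Click 1 (0,6) count=0: revealed 14 new [(0,2) (0,3) (0,4) (0,5) (0,6) (1,2) (1,3) (1,4) (1,5) (1,6) (2,2) (2,3) (2,4) (2,5)] -> total=14
Click 2 (2,3) count=1: revealed 0 new [(none)] -> total=14

Answer: ..#####
..#####
..####.
.......
.......
.......
.......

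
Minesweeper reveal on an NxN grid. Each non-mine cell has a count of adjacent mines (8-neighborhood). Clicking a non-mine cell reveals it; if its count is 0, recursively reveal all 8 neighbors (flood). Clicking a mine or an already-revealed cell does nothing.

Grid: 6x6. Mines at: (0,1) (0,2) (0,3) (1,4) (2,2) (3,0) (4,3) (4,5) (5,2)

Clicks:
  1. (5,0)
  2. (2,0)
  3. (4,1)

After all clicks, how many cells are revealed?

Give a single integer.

Click 1 (5,0) count=0: revealed 4 new [(4,0) (4,1) (5,0) (5,1)] -> total=4
Click 2 (2,0) count=1: revealed 1 new [(2,0)] -> total=5
Click 3 (4,1) count=2: revealed 0 new [(none)] -> total=5

Answer: 5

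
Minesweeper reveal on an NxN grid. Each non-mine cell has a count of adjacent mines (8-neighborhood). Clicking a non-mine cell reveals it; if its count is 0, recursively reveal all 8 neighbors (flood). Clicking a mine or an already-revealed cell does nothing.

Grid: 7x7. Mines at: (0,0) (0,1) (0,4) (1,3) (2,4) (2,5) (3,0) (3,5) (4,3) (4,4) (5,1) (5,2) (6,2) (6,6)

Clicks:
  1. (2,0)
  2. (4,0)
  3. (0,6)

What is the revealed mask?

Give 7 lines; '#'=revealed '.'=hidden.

Answer: .....##
.....##
#......
.......
#......
.......
.......

Derivation:
Click 1 (2,0) count=1: revealed 1 new [(2,0)] -> total=1
Click 2 (4,0) count=2: revealed 1 new [(4,0)] -> total=2
Click 3 (0,6) count=0: revealed 4 new [(0,5) (0,6) (1,5) (1,6)] -> total=6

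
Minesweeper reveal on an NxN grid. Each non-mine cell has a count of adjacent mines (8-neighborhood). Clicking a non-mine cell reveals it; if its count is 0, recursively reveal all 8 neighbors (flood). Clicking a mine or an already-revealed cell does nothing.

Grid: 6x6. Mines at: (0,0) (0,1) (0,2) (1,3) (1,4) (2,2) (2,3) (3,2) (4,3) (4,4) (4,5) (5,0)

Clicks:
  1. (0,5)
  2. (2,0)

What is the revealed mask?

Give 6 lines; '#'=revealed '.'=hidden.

Click 1 (0,5) count=1: revealed 1 new [(0,5)] -> total=1
Click 2 (2,0) count=0: revealed 8 new [(1,0) (1,1) (2,0) (2,1) (3,0) (3,1) (4,0) (4,1)] -> total=9

Answer: .....#
##....
##....
##....
##....
......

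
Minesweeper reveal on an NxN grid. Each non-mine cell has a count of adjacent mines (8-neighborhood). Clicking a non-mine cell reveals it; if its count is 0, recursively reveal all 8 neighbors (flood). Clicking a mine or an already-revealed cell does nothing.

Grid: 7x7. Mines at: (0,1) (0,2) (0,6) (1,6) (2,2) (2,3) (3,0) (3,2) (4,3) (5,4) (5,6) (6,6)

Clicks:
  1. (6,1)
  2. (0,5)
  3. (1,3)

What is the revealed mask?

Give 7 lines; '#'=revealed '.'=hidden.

Click 1 (6,1) count=0: revealed 11 new [(4,0) (4,1) (4,2) (5,0) (5,1) (5,2) (5,3) (6,0) (6,1) (6,2) (6,3)] -> total=11
Click 2 (0,5) count=2: revealed 1 new [(0,5)] -> total=12
Click 3 (1,3) count=3: revealed 1 new [(1,3)] -> total=13

Answer: .....#.
...#...
.......
.......
###....
####...
####...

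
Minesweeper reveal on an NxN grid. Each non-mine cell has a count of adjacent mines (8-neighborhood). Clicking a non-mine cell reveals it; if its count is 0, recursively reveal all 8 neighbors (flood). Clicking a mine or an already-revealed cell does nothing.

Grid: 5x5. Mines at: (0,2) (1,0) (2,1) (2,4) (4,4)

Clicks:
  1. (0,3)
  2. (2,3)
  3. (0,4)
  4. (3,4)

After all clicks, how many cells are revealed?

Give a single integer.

Answer: 6

Derivation:
Click 1 (0,3) count=1: revealed 1 new [(0,3)] -> total=1
Click 2 (2,3) count=1: revealed 1 new [(2,3)] -> total=2
Click 3 (0,4) count=0: revealed 3 new [(0,4) (1,3) (1,4)] -> total=5
Click 4 (3,4) count=2: revealed 1 new [(3,4)] -> total=6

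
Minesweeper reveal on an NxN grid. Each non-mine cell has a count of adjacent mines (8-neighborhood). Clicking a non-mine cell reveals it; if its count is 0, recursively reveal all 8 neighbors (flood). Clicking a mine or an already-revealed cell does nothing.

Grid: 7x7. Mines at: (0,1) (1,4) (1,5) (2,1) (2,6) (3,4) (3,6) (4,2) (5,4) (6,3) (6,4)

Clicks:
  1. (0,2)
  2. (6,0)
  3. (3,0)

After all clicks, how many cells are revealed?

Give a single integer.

Answer: 11

Derivation:
Click 1 (0,2) count=1: revealed 1 new [(0,2)] -> total=1
Click 2 (6,0) count=0: revealed 10 new [(3,0) (3,1) (4,0) (4,1) (5,0) (5,1) (5,2) (6,0) (6,1) (6,2)] -> total=11
Click 3 (3,0) count=1: revealed 0 new [(none)] -> total=11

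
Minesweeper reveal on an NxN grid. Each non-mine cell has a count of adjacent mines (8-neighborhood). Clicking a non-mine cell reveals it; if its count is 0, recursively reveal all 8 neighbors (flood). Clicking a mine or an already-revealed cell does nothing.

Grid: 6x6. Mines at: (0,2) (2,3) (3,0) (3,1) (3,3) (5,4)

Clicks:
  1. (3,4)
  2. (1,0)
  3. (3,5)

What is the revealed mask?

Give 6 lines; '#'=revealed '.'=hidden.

Answer: ##.###
##.###
##..##
....##
....##
......

Derivation:
Click 1 (3,4) count=2: revealed 1 new [(3,4)] -> total=1
Click 2 (1,0) count=0: revealed 6 new [(0,0) (0,1) (1,0) (1,1) (2,0) (2,1)] -> total=7
Click 3 (3,5) count=0: revealed 11 new [(0,3) (0,4) (0,5) (1,3) (1,4) (1,5) (2,4) (2,5) (3,5) (4,4) (4,5)] -> total=18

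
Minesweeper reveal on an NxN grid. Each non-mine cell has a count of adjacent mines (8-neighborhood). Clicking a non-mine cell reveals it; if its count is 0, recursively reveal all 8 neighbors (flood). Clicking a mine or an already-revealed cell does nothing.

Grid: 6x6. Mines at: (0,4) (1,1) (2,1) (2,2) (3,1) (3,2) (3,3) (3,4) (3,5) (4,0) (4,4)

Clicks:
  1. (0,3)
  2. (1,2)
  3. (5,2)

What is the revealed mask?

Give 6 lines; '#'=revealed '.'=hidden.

Answer: ...#..
..#...
......
......
.###..
.###..

Derivation:
Click 1 (0,3) count=1: revealed 1 new [(0,3)] -> total=1
Click 2 (1,2) count=3: revealed 1 new [(1,2)] -> total=2
Click 3 (5,2) count=0: revealed 6 new [(4,1) (4,2) (4,3) (5,1) (5,2) (5,3)] -> total=8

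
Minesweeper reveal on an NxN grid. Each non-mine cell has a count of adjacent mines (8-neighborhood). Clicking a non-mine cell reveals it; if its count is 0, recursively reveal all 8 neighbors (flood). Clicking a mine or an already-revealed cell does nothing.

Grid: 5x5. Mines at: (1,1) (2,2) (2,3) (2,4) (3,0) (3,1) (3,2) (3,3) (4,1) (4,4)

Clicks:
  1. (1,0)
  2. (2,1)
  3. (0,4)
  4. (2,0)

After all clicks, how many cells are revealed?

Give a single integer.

Click 1 (1,0) count=1: revealed 1 new [(1,0)] -> total=1
Click 2 (2,1) count=5: revealed 1 new [(2,1)] -> total=2
Click 3 (0,4) count=0: revealed 6 new [(0,2) (0,3) (0,4) (1,2) (1,3) (1,4)] -> total=8
Click 4 (2,0) count=3: revealed 1 new [(2,0)] -> total=9

Answer: 9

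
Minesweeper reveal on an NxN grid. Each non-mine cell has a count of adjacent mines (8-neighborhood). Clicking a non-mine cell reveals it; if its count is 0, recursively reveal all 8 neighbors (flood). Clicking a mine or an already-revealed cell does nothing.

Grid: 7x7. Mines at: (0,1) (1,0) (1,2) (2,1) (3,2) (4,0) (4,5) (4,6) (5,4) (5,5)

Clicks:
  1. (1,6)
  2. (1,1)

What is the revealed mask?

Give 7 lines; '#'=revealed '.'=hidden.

Answer: ...####
.#.####
...####
...####
.......
.......
.......

Derivation:
Click 1 (1,6) count=0: revealed 16 new [(0,3) (0,4) (0,5) (0,6) (1,3) (1,4) (1,5) (1,6) (2,3) (2,4) (2,5) (2,6) (3,3) (3,4) (3,5) (3,6)] -> total=16
Click 2 (1,1) count=4: revealed 1 new [(1,1)] -> total=17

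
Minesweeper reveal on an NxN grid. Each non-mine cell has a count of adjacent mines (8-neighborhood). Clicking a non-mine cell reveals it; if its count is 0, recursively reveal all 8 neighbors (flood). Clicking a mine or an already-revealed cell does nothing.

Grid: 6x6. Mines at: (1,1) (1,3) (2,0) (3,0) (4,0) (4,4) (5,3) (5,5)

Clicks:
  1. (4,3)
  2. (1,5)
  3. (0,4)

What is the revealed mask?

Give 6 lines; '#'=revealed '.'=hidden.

Click 1 (4,3) count=2: revealed 1 new [(4,3)] -> total=1
Click 2 (1,5) count=0: revealed 8 new [(0,4) (0,5) (1,4) (1,5) (2,4) (2,5) (3,4) (3,5)] -> total=9
Click 3 (0,4) count=1: revealed 0 new [(none)] -> total=9

Answer: ....##
....##
....##
....##
...#..
......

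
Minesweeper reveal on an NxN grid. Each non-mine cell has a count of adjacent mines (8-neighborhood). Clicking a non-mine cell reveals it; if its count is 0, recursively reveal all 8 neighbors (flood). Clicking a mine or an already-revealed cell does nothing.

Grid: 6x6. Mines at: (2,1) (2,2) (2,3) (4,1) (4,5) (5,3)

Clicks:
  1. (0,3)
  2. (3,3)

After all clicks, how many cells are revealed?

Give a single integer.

Answer: 17

Derivation:
Click 1 (0,3) count=0: revealed 16 new [(0,0) (0,1) (0,2) (0,3) (0,4) (0,5) (1,0) (1,1) (1,2) (1,3) (1,4) (1,5) (2,4) (2,5) (3,4) (3,5)] -> total=16
Click 2 (3,3) count=2: revealed 1 new [(3,3)] -> total=17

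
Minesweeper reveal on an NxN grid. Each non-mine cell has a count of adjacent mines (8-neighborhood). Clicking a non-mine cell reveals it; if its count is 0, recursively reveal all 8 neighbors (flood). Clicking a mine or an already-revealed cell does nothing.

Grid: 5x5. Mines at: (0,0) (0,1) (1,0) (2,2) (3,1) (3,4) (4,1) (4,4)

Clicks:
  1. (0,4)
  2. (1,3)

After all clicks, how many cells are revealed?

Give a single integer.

Click 1 (0,4) count=0: revealed 8 new [(0,2) (0,3) (0,4) (1,2) (1,3) (1,4) (2,3) (2,4)] -> total=8
Click 2 (1,3) count=1: revealed 0 new [(none)] -> total=8

Answer: 8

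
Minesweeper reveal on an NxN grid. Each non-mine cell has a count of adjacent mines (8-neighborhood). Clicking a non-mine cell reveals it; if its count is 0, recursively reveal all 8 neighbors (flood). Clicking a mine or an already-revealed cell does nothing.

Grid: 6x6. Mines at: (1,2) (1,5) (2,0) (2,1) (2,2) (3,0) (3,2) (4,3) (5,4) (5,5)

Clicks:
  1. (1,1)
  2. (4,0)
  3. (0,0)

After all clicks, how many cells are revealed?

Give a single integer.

Click 1 (1,1) count=4: revealed 1 new [(1,1)] -> total=1
Click 2 (4,0) count=1: revealed 1 new [(4,0)] -> total=2
Click 3 (0,0) count=0: revealed 3 new [(0,0) (0,1) (1,0)] -> total=5

Answer: 5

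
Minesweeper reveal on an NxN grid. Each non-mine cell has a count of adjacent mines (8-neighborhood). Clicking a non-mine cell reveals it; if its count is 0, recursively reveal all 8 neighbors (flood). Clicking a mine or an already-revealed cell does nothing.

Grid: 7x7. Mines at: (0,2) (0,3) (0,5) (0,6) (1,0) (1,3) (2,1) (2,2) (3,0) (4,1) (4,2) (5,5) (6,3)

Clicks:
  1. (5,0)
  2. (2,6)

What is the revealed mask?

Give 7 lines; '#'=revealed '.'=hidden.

Click 1 (5,0) count=1: revealed 1 new [(5,0)] -> total=1
Click 2 (2,6) count=0: revealed 15 new [(1,4) (1,5) (1,6) (2,3) (2,4) (2,5) (2,6) (3,3) (3,4) (3,5) (3,6) (4,3) (4,4) (4,5) (4,6)] -> total=16

Answer: .......
....###
...####
...####
...####
#......
.......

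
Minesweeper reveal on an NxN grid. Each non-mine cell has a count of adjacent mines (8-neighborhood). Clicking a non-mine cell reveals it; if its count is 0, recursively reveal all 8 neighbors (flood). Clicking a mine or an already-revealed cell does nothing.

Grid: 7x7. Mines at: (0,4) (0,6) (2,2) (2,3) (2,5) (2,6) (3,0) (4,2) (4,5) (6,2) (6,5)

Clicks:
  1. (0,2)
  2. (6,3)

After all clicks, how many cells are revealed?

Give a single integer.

Click 1 (0,2) count=0: revealed 10 new [(0,0) (0,1) (0,2) (0,3) (1,0) (1,1) (1,2) (1,3) (2,0) (2,1)] -> total=10
Click 2 (6,3) count=1: revealed 1 new [(6,3)] -> total=11

Answer: 11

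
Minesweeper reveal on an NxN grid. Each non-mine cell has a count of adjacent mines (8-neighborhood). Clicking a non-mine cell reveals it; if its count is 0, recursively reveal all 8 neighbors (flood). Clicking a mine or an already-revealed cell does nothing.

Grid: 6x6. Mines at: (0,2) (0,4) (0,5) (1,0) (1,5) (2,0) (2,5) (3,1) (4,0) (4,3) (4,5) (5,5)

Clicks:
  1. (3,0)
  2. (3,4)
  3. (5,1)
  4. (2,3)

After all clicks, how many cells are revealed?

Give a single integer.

Answer: 11

Derivation:
Click 1 (3,0) count=3: revealed 1 new [(3,0)] -> total=1
Click 2 (3,4) count=3: revealed 1 new [(3,4)] -> total=2
Click 3 (5,1) count=1: revealed 1 new [(5,1)] -> total=3
Click 4 (2,3) count=0: revealed 8 new [(1,2) (1,3) (1,4) (2,2) (2,3) (2,4) (3,2) (3,3)] -> total=11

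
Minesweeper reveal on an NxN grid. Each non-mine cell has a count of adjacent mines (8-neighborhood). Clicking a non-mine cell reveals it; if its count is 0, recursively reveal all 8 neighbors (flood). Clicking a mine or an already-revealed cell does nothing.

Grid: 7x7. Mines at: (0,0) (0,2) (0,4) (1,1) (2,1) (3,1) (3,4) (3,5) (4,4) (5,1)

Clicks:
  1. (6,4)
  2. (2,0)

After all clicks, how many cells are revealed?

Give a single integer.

Answer: 13

Derivation:
Click 1 (6,4) count=0: revealed 12 new [(4,5) (4,6) (5,2) (5,3) (5,4) (5,5) (5,6) (6,2) (6,3) (6,4) (6,5) (6,6)] -> total=12
Click 2 (2,0) count=3: revealed 1 new [(2,0)] -> total=13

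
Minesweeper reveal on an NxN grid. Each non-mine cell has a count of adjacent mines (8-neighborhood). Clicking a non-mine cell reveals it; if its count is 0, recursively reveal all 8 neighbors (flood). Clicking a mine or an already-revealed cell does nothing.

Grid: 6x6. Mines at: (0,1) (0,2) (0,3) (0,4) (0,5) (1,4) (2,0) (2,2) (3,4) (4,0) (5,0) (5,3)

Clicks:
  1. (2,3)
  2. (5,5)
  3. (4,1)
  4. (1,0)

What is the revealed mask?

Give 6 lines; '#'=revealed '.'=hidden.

Click 1 (2,3) count=3: revealed 1 new [(2,3)] -> total=1
Click 2 (5,5) count=0: revealed 4 new [(4,4) (4,5) (5,4) (5,5)] -> total=5
Click 3 (4,1) count=2: revealed 1 new [(4,1)] -> total=6
Click 4 (1,0) count=2: revealed 1 new [(1,0)] -> total=7

Answer: ......
#.....
...#..
......
.#..##
....##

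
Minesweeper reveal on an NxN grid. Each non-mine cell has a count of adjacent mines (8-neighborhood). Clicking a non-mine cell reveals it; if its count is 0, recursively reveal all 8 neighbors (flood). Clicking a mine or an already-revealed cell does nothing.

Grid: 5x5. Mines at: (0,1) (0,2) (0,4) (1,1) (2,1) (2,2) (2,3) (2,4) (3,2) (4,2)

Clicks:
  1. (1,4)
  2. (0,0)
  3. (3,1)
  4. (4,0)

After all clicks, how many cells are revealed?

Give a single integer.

Click 1 (1,4) count=3: revealed 1 new [(1,4)] -> total=1
Click 2 (0,0) count=2: revealed 1 new [(0,0)] -> total=2
Click 3 (3,1) count=4: revealed 1 new [(3,1)] -> total=3
Click 4 (4,0) count=0: revealed 3 new [(3,0) (4,0) (4,1)] -> total=6

Answer: 6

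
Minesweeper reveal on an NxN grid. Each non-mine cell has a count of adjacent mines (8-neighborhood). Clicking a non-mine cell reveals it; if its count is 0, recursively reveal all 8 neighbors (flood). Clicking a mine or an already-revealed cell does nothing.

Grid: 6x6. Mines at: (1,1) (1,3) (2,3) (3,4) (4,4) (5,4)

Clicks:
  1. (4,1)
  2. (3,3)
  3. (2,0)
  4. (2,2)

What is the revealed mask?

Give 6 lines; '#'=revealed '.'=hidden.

Click 1 (4,1) count=0: revealed 15 new [(2,0) (2,1) (2,2) (3,0) (3,1) (3,2) (3,3) (4,0) (4,1) (4,2) (4,3) (5,0) (5,1) (5,2) (5,3)] -> total=15
Click 2 (3,3) count=3: revealed 0 new [(none)] -> total=15
Click 3 (2,0) count=1: revealed 0 new [(none)] -> total=15
Click 4 (2,2) count=3: revealed 0 new [(none)] -> total=15

Answer: ......
......
###...
####..
####..
####..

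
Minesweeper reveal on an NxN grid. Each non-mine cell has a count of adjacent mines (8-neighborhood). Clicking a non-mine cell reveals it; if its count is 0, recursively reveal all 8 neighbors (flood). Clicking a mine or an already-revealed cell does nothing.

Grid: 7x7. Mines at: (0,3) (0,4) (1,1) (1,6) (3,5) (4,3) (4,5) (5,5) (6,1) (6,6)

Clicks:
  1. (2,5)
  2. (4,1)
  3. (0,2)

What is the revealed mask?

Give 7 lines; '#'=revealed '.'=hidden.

Click 1 (2,5) count=2: revealed 1 new [(2,5)] -> total=1
Click 2 (4,1) count=0: revealed 12 new [(2,0) (2,1) (2,2) (3,0) (3,1) (3,2) (4,0) (4,1) (4,2) (5,0) (5,1) (5,2)] -> total=13
Click 3 (0,2) count=2: revealed 1 new [(0,2)] -> total=14

Answer: ..#....
.......
###..#.
###....
###....
###....
.......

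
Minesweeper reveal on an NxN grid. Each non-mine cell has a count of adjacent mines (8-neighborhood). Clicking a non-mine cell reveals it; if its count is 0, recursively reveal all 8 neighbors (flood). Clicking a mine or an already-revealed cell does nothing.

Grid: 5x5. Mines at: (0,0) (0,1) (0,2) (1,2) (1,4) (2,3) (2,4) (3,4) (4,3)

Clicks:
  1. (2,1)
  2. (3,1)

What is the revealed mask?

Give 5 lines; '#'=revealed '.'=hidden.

Click 1 (2,1) count=1: revealed 1 new [(2,1)] -> total=1
Click 2 (3,1) count=0: revealed 10 new [(1,0) (1,1) (2,0) (2,2) (3,0) (3,1) (3,2) (4,0) (4,1) (4,2)] -> total=11

Answer: .....
##...
###..
###..
###..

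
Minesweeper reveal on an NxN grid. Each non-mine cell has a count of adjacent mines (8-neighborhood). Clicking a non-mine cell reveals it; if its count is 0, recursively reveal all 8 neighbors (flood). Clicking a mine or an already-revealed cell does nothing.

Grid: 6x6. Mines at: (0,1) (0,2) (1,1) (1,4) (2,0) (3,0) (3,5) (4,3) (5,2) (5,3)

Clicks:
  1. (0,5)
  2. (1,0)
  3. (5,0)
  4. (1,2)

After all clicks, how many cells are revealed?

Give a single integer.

Click 1 (0,5) count=1: revealed 1 new [(0,5)] -> total=1
Click 2 (1,0) count=3: revealed 1 new [(1,0)] -> total=2
Click 3 (5,0) count=0: revealed 4 new [(4,0) (4,1) (5,0) (5,1)] -> total=6
Click 4 (1,2) count=3: revealed 1 new [(1,2)] -> total=7

Answer: 7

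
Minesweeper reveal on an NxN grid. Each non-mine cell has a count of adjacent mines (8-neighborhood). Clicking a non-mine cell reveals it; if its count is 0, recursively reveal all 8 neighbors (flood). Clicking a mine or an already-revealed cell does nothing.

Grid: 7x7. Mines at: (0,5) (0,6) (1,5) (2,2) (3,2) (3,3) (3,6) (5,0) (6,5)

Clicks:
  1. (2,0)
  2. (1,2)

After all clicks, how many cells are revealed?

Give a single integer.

Answer: 16

Derivation:
Click 1 (2,0) count=0: revealed 16 new [(0,0) (0,1) (0,2) (0,3) (0,4) (1,0) (1,1) (1,2) (1,3) (1,4) (2,0) (2,1) (3,0) (3,1) (4,0) (4,1)] -> total=16
Click 2 (1,2) count=1: revealed 0 new [(none)] -> total=16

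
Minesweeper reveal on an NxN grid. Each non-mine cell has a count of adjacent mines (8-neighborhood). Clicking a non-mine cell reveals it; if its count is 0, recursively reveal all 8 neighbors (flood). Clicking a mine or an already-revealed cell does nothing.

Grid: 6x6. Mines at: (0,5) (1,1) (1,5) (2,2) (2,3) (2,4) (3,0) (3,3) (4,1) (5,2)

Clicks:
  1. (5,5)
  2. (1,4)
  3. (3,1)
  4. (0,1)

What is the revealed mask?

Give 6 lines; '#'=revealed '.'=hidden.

Answer: .#....
....#.
......
.#..##
...###
...###

Derivation:
Click 1 (5,5) count=0: revealed 8 new [(3,4) (3,5) (4,3) (4,4) (4,5) (5,3) (5,4) (5,5)] -> total=8
Click 2 (1,4) count=4: revealed 1 new [(1,4)] -> total=9
Click 3 (3,1) count=3: revealed 1 new [(3,1)] -> total=10
Click 4 (0,1) count=1: revealed 1 new [(0,1)] -> total=11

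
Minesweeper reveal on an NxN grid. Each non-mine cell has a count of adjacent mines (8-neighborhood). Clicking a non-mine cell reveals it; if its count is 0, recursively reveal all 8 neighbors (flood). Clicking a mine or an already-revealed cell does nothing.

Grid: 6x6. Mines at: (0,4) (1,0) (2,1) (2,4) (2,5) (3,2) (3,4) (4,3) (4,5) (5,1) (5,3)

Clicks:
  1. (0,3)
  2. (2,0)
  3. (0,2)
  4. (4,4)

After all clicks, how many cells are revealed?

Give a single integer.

Click 1 (0,3) count=1: revealed 1 new [(0,3)] -> total=1
Click 2 (2,0) count=2: revealed 1 new [(2,0)] -> total=2
Click 3 (0,2) count=0: revealed 5 new [(0,1) (0,2) (1,1) (1,2) (1,3)] -> total=7
Click 4 (4,4) count=4: revealed 1 new [(4,4)] -> total=8

Answer: 8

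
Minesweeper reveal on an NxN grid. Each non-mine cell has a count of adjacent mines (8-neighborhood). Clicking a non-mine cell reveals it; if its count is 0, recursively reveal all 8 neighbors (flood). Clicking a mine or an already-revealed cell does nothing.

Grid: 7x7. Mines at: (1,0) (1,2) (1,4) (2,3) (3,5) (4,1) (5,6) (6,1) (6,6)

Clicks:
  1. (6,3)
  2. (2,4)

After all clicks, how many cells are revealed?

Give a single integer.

Answer: 16

Derivation:
Click 1 (6,3) count=0: revealed 15 new [(3,2) (3,3) (3,4) (4,2) (4,3) (4,4) (4,5) (5,2) (5,3) (5,4) (5,5) (6,2) (6,3) (6,4) (6,5)] -> total=15
Click 2 (2,4) count=3: revealed 1 new [(2,4)] -> total=16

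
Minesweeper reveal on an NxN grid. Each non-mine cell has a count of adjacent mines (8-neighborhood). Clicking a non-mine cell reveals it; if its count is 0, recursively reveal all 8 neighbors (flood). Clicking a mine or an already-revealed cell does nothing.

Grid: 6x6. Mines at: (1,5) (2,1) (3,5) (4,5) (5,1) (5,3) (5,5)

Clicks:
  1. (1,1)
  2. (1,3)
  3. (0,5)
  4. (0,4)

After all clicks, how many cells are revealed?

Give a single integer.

Click 1 (1,1) count=1: revealed 1 new [(1,1)] -> total=1
Click 2 (1,3) count=0: revealed 18 new [(0,0) (0,1) (0,2) (0,3) (0,4) (1,0) (1,2) (1,3) (1,4) (2,2) (2,3) (2,4) (3,2) (3,3) (3,4) (4,2) (4,3) (4,4)] -> total=19
Click 3 (0,5) count=1: revealed 1 new [(0,5)] -> total=20
Click 4 (0,4) count=1: revealed 0 new [(none)] -> total=20

Answer: 20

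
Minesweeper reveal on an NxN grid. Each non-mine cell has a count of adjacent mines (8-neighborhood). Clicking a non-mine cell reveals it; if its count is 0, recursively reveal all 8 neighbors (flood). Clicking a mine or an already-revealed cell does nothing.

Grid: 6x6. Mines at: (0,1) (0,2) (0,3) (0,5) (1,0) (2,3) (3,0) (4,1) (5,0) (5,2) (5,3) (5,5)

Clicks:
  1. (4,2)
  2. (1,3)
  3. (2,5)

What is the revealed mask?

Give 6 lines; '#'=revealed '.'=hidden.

Click 1 (4,2) count=3: revealed 1 new [(4,2)] -> total=1
Click 2 (1,3) count=3: revealed 1 new [(1,3)] -> total=2
Click 3 (2,5) count=0: revealed 8 new [(1,4) (1,5) (2,4) (2,5) (3,4) (3,5) (4,4) (4,5)] -> total=10

Answer: ......
...###
....##
....##
..#.##
......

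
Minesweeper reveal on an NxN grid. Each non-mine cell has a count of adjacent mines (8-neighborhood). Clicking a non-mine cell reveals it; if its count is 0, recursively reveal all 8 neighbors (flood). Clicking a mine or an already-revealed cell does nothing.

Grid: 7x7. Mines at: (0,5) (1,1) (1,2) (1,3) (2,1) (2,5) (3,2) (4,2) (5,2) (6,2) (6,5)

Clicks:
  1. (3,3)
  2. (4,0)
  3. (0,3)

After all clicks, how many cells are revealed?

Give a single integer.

Answer: 10

Derivation:
Click 1 (3,3) count=2: revealed 1 new [(3,3)] -> total=1
Click 2 (4,0) count=0: revealed 8 new [(3,0) (3,1) (4,0) (4,1) (5,0) (5,1) (6,0) (6,1)] -> total=9
Click 3 (0,3) count=2: revealed 1 new [(0,3)] -> total=10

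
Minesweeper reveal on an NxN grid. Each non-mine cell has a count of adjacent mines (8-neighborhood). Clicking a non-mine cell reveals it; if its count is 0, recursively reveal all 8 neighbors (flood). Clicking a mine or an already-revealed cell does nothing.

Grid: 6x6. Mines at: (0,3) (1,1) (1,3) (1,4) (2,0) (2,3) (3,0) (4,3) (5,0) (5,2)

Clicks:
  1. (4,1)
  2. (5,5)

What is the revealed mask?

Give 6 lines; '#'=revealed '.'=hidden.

Click 1 (4,1) count=3: revealed 1 new [(4,1)] -> total=1
Click 2 (5,5) count=0: revealed 8 new [(2,4) (2,5) (3,4) (3,5) (4,4) (4,5) (5,4) (5,5)] -> total=9

Answer: ......
......
....##
....##
.#..##
....##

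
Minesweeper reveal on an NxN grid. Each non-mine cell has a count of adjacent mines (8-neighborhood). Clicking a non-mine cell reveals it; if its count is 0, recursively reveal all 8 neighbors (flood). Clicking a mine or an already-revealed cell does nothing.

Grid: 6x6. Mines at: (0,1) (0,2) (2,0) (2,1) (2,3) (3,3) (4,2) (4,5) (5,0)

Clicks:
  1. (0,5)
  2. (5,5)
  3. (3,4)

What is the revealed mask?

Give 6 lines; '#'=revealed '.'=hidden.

Answer: ...###
...###
....##
....##
......
.....#

Derivation:
Click 1 (0,5) count=0: revealed 10 new [(0,3) (0,4) (0,5) (1,3) (1,4) (1,5) (2,4) (2,5) (3,4) (3,5)] -> total=10
Click 2 (5,5) count=1: revealed 1 new [(5,5)] -> total=11
Click 3 (3,4) count=3: revealed 0 new [(none)] -> total=11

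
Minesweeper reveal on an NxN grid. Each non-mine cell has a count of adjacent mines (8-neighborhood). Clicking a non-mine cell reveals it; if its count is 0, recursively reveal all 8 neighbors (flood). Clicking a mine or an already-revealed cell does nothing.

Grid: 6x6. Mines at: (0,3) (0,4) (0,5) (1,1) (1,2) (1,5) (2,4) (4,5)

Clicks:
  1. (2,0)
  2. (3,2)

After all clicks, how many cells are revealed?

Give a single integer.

Click 1 (2,0) count=1: revealed 1 new [(2,0)] -> total=1
Click 2 (3,2) count=0: revealed 18 new [(2,1) (2,2) (2,3) (3,0) (3,1) (3,2) (3,3) (3,4) (4,0) (4,1) (4,2) (4,3) (4,4) (5,0) (5,1) (5,2) (5,3) (5,4)] -> total=19

Answer: 19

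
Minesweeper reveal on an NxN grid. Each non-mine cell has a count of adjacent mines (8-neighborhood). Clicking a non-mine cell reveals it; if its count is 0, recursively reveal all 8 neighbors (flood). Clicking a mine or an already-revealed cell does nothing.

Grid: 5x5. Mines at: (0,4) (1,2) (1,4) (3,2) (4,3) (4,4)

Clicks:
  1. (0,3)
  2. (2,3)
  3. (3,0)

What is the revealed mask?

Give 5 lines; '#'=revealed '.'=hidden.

Answer: ##.#.
##...
##.#.
##...
##...

Derivation:
Click 1 (0,3) count=3: revealed 1 new [(0,3)] -> total=1
Click 2 (2,3) count=3: revealed 1 new [(2,3)] -> total=2
Click 3 (3,0) count=0: revealed 10 new [(0,0) (0,1) (1,0) (1,1) (2,0) (2,1) (3,0) (3,1) (4,0) (4,1)] -> total=12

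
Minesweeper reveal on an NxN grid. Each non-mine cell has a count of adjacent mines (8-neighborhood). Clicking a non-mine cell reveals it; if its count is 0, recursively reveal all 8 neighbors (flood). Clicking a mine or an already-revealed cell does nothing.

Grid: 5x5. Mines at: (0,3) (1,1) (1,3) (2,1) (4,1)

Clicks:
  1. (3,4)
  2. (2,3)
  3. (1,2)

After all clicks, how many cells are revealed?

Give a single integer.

Click 1 (3,4) count=0: revealed 9 new [(2,2) (2,3) (2,4) (3,2) (3,3) (3,4) (4,2) (4,3) (4,4)] -> total=9
Click 2 (2,3) count=1: revealed 0 new [(none)] -> total=9
Click 3 (1,2) count=4: revealed 1 new [(1,2)] -> total=10

Answer: 10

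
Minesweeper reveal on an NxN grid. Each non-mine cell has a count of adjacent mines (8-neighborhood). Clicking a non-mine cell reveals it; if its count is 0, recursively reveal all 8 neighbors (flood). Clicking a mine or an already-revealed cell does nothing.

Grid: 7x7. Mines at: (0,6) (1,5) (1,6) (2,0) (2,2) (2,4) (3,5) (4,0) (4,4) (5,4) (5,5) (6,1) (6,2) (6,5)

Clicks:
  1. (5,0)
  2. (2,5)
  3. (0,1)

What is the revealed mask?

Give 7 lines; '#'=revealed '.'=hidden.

Answer: #####..
#####..
.....#.
.......
.......
#......
.......

Derivation:
Click 1 (5,0) count=2: revealed 1 new [(5,0)] -> total=1
Click 2 (2,5) count=4: revealed 1 new [(2,5)] -> total=2
Click 3 (0,1) count=0: revealed 10 new [(0,0) (0,1) (0,2) (0,3) (0,4) (1,0) (1,1) (1,2) (1,3) (1,4)] -> total=12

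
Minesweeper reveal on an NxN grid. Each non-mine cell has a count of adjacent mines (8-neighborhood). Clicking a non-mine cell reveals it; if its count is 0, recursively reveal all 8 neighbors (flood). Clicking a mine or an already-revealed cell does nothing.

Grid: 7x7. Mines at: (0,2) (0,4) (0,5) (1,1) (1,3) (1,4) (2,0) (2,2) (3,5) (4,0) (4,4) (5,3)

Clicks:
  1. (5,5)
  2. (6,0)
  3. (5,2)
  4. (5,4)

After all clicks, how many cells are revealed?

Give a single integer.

Click 1 (5,5) count=1: revealed 1 new [(5,5)] -> total=1
Click 2 (6,0) count=0: revealed 6 new [(5,0) (5,1) (5,2) (6,0) (6,1) (6,2)] -> total=7
Click 3 (5,2) count=1: revealed 0 new [(none)] -> total=7
Click 4 (5,4) count=2: revealed 1 new [(5,4)] -> total=8

Answer: 8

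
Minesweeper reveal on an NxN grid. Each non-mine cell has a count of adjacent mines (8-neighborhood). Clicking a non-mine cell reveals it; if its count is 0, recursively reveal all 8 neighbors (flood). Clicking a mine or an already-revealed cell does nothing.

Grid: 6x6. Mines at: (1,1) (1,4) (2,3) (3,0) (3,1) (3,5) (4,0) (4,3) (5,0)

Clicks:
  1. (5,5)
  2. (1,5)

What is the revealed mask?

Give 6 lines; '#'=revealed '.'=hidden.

Click 1 (5,5) count=0: revealed 4 new [(4,4) (4,5) (5,4) (5,5)] -> total=4
Click 2 (1,5) count=1: revealed 1 new [(1,5)] -> total=5

Answer: ......
.....#
......
......
....##
....##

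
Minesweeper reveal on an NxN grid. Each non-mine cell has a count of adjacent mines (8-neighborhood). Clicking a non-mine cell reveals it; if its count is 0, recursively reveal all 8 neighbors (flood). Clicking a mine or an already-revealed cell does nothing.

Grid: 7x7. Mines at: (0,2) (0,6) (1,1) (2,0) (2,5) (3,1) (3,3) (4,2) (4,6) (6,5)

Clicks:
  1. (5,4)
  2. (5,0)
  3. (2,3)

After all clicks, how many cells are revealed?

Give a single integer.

Answer: 13

Derivation:
Click 1 (5,4) count=1: revealed 1 new [(5,4)] -> total=1
Click 2 (5,0) count=0: revealed 11 new [(4,0) (4,1) (5,0) (5,1) (5,2) (5,3) (6,0) (6,1) (6,2) (6,3) (6,4)] -> total=12
Click 3 (2,3) count=1: revealed 1 new [(2,3)] -> total=13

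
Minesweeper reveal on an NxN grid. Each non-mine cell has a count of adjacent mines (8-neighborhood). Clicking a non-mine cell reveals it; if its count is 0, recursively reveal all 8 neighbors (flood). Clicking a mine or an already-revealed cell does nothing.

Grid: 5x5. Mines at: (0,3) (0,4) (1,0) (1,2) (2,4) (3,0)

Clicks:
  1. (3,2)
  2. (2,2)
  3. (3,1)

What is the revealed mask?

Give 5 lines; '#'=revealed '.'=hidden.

Click 1 (3,2) count=0: revealed 11 new [(2,1) (2,2) (2,3) (3,1) (3,2) (3,3) (3,4) (4,1) (4,2) (4,3) (4,4)] -> total=11
Click 2 (2,2) count=1: revealed 0 new [(none)] -> total=11
Click 3 (3,1) count=1: revealed 0 new [(none)] -> total=11

Answer: .....
.....
.###.
.####
.####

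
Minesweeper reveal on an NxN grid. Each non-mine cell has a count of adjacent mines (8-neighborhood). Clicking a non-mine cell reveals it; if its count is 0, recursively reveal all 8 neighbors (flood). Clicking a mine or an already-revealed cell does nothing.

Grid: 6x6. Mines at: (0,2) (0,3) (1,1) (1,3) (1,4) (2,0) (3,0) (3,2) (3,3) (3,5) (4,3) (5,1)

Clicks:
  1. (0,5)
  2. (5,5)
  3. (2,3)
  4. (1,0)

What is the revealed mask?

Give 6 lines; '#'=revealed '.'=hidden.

Answer: .....#
#.....
...#..
......
....##
....##

Derivation:
Click 1 (0,5) count=1: revealed 1 new [(0,5)] -> total=1
Click 2 (5,5) count=0: revealed 4 new [(4,4) (4,5) (5,4) (5,5)] -> total=5
Click 3 (2,3) count=4: revealed 1 new [(2,3)] -> total=6
Click 4 (1,0) count=2: revealed 1 new [(1,0)] -> total=7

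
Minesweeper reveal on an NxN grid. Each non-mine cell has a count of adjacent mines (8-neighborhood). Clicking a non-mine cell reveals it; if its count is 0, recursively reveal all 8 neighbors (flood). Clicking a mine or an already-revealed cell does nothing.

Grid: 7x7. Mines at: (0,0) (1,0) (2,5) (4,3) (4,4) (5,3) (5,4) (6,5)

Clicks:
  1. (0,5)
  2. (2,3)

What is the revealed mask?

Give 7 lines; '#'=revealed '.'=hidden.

Answer: .######
.######
#####..
#####..
###....
###....
###....

Derivation:
Click 1 (0,5) count=0: revealed 31 new [(0,1) (0,2) (0,3) (0,4) (0,5) (0,6) (1,1) (1,2) (1,3) (1,4) (1,5) (1,6) (2,0) (2,1) (2,2) (2,3) (2,4) (3,0) (3,1) (3,2) (3,3) (3,4) (4,0) (4,1) (4,2) (5,0) (5,1) (5,2) (6,0) (6,1) (6,2)] -> total=31
Click 2 (2,3) count=0: revealed 0 new [(none)] -> total=31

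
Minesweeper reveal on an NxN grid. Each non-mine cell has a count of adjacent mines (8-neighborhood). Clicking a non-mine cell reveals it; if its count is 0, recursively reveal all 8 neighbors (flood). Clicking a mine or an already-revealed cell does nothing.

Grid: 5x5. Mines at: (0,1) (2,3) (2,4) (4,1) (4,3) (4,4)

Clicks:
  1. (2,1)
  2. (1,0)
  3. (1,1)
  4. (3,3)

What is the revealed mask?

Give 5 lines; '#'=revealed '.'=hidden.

Click 1 (2,1) count=0: revealed 9 new [(1,0) (1,1) (1,2) (2,0) (2,1) (2,2) (3,0) (3,1) (3,2)] -> total=9
Click 2 (1,0) count=1: revealed 0 new [(none)] -> total=9
Click 3 (1,1) count=1: revealed 0 new [(none)] -> total=9
Click 4 (3,3) count=4: revealed 1 new [(3,3)] -> total=10

Answer: .....
###..
###..
####.
.....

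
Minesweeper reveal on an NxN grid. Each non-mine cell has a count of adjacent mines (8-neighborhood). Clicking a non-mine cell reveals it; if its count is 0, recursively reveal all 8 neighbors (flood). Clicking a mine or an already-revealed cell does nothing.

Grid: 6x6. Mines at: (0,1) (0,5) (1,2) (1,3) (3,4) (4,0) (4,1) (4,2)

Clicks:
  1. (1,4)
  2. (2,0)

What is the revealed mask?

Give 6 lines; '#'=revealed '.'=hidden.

Click 1 (1,4) count=2: revealed 1 new [(1,4)] -> total=1
Click 2 (2,0) count=0: revealed 6 new [(1,0) (1,1) (2,0) (2,1) (3,0) (3,1)] -> total=7

Answer: ......
##..#.
##....
##....
......
......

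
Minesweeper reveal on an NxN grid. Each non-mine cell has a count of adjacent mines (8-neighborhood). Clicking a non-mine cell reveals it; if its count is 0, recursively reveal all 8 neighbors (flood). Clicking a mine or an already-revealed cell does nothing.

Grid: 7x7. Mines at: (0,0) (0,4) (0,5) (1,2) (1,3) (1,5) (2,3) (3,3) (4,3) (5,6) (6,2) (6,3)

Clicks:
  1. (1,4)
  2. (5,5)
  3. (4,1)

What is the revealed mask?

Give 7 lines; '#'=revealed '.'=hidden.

Answer: .......
##..#..
###....
###....
###....
###..#.
##.....

Derivation:
Click 1 (1,4) count=5: revealed 1 new [(1,4)] -> total=1
Click 2 (5,5) count=1: revealed 1 new [(5,5)] -> total=2
Click 3 (4,1) count=0: revealed 16 new [(1,0) (1,1) (2,0) (2,1) (2,2) (3,0) (3,1) (3,2) (4,0) (4,1) (4,2) (5,0) (5,1) (5,2) (6,0) (6,1)] -> total=18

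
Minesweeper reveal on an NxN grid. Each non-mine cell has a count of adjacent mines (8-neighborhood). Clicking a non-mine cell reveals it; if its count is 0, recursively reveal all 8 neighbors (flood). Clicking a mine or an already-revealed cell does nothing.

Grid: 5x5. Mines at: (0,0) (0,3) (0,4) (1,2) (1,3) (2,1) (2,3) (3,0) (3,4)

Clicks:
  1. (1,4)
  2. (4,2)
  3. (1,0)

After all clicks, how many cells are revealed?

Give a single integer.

Answer: 8

Derivation:
Click 1 (1,4) count=4: revealed 1 new [(1,4)] -> total=1
Click 2 (4,2) count=0: revealed 6 new [(3,1) (3,2) (3,3) (4,1) (4,2) (4,3)] -> total=7
Click 3 (1,0) count=2: revealed 1 new [(1,0)] -> total=8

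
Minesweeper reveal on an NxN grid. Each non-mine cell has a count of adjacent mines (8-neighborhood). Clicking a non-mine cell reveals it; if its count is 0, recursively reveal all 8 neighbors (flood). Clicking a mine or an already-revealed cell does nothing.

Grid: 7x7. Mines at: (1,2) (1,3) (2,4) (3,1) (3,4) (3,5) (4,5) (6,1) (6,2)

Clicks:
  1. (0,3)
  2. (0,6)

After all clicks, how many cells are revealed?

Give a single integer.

Click 1 (0,3) count=2: revealed 1 new [(0,3)] -> total=1
Click 2 (0,6) count=0: revealed 8 new [(0,4) (0,5) (0,6) (1,4) (1,5) (1,6) (2,5) (2,6)] -> total=9

Answer: 9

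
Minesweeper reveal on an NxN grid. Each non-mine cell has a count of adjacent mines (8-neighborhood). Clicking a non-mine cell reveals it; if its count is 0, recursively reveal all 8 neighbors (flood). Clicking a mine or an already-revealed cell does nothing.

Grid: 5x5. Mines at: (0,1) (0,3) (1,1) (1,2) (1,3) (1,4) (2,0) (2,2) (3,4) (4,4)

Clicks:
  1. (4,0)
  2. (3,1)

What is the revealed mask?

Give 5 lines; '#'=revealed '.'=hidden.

Answer: .....
.....
.....
####.
####.

Derivation:
Click 1 (4,0) count=0: revealed 8 new [(3,0) (3,1) (3,2) (3,3) (4,0) (4,1) (4,2) (4,3)] -> total=8
Click 2 (3,1) count=2: revealed 0 new [(none)] -> total=8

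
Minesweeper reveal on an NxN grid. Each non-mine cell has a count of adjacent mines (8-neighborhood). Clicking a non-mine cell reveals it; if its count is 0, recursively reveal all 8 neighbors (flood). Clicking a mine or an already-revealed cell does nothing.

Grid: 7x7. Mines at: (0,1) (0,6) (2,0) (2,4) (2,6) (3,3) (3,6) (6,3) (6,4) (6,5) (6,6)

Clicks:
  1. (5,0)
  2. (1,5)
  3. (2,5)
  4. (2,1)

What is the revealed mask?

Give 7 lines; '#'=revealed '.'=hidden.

Click 1 (5,0) count=0: revealed 12 new [(3,0) (3,1) (3,2) (4,0) (4,1) (4,2) (5,0) (5,1) (5,2) (6,0) (6,1) (6,2)] -> total=12
Click 2 (1,5) count=3: revealed 1 new [(1,5)] -> total=13
Click 3 (2,5) count=3: revealed 1 new [(2,5)] -> total=14
Click 4 (2,1) count=1: revealed 1 new [(2,1)] -> total=15

Answer: .......
.....#.
.#...#.
###....
###....
###....
###....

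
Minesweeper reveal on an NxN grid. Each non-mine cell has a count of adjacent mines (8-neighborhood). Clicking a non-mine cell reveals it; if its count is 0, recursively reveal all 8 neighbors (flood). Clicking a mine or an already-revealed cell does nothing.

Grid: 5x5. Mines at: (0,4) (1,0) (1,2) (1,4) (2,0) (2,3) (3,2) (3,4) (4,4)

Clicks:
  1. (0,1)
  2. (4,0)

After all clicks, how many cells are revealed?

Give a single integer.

Click 1 (0,1) count=2: revealed 1 new [(0,1)] -> total=1
Click 2 (4,0) count=0: revealed 4 new [(3,0) (3,1) (4,0) (4,1)] -> total=5

Answer: 5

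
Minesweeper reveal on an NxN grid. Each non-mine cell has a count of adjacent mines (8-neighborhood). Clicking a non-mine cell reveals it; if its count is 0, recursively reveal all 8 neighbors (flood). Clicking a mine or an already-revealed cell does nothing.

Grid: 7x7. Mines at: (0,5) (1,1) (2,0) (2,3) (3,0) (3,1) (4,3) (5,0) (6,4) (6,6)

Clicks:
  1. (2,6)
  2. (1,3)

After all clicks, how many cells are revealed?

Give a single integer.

Answer: 16

Derivation:
Click 1 (2,6) count=0: revealed 15 new [(1,4) (1,5) (1,6) (2,4) (2,5) (2,6) (3,4) (3,5) (3,6) (4,4) (4,5) (4,6) (5,4) (5,5) (5,6)] -> total=15
Click 2 (1,3) count=1: revealed 1 new [(1,3)] -> total=16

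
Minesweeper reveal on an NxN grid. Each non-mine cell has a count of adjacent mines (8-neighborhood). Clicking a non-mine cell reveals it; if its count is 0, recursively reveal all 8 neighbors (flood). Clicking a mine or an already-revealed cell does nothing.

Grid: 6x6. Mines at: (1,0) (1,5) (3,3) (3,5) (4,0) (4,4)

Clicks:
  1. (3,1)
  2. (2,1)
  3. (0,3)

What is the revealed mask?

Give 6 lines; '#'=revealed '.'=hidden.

Answer: .####.
.####.
.####.
.#....
......
......

Derivation:
Click 1 (3,1) count=1: revealed 1 new [(3,1)] -> total=1
Click 2 (2,1) count=1: revealed 1 new [(2,1)] -> total=2
Click 3 (0,3) count=0: revealed 11 new [(0,1) (0,2) (0,3) (0,4) (1,1) (1,2) (1,3) (1,4) (2,2) (2,3) (2,4)] -> total=13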